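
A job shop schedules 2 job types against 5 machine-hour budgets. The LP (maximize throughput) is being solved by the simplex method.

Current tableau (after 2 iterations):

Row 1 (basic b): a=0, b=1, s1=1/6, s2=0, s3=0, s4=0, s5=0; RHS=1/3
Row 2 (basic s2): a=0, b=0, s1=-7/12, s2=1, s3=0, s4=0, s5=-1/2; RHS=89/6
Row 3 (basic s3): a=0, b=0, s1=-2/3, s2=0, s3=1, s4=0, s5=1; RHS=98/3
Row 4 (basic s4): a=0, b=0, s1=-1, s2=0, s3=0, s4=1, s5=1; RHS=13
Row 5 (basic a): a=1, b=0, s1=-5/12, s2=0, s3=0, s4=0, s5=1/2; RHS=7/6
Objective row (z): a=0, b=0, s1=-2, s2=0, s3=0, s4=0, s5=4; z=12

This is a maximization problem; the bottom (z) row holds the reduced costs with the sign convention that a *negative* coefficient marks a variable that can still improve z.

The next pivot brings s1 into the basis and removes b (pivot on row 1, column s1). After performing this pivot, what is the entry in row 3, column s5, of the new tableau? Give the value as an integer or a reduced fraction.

1

Pivot element is row 1, column s1: 1/6.
Normalize row 1: new (row 1, s5) = 0/(1/6) = 0.
row 3 ← row 3 − (-2/3)·(new row 1): 1 − (-2/3)·0 = 1.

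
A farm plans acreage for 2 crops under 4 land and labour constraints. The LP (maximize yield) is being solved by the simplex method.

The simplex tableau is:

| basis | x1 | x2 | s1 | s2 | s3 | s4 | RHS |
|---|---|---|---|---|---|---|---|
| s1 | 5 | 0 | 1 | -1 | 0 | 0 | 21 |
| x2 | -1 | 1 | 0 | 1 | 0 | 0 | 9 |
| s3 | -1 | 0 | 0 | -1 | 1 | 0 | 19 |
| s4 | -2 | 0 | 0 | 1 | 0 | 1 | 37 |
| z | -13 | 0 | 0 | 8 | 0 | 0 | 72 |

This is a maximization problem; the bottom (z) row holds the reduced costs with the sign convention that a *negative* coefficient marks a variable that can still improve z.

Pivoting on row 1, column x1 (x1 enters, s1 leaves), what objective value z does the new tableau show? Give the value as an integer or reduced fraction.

Minimum ratio for x1: 21/5 = 21/5.
z changes by −(z-row coeff of x1)·ratio = −(-13)·(21/5) = 273/5.
New z = 72 + (273/5) = 633/5.

633/5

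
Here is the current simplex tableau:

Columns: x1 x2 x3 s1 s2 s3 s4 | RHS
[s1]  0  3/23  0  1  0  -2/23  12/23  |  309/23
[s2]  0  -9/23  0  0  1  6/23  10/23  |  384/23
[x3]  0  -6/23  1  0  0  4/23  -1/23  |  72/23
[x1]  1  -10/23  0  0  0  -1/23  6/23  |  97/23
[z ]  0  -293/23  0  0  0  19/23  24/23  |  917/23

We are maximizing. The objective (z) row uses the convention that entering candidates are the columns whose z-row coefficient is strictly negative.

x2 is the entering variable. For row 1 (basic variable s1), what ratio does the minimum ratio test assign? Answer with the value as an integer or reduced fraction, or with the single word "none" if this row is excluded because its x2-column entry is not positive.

103

Ratio = RHS / (x2 entry) = (309/23) / (3/23) = 103.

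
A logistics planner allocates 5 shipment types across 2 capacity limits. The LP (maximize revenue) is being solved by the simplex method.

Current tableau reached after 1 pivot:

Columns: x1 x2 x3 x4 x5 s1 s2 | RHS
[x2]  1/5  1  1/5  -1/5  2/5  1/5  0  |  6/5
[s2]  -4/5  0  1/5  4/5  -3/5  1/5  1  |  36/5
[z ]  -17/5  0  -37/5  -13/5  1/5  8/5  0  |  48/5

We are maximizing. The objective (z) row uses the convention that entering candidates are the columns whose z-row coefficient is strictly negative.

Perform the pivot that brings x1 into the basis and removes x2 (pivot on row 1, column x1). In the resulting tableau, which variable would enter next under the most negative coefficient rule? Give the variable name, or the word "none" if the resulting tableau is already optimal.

Pivot element 1/5. New z-row = old z-row − (-17/5)·(row 1/(1/5)).
Updated z-row coefficients: x1: 0, x2: 17, x3: -4, x4: -6, x5: 7, s1: 5, s2: 0.
The most negative is -6 in column x4, so x4 would enter next.

x4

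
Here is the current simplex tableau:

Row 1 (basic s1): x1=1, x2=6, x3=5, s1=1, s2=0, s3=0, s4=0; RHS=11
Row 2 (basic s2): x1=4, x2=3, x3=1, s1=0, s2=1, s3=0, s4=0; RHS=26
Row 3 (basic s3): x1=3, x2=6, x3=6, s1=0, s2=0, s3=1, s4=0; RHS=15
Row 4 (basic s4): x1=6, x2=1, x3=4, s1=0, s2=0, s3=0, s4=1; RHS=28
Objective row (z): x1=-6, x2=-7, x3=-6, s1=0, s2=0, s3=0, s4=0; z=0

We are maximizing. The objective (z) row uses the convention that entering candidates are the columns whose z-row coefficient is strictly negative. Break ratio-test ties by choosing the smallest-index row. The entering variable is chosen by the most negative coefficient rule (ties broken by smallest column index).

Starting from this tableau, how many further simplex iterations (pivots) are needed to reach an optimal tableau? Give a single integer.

pivot: x2 in, s1 out → z = 77/6
pivot: x1 in, s3 out → z = 45/2
pivot: s1 in, s4 out → z = 320/11
No improving column remains; optimal.

3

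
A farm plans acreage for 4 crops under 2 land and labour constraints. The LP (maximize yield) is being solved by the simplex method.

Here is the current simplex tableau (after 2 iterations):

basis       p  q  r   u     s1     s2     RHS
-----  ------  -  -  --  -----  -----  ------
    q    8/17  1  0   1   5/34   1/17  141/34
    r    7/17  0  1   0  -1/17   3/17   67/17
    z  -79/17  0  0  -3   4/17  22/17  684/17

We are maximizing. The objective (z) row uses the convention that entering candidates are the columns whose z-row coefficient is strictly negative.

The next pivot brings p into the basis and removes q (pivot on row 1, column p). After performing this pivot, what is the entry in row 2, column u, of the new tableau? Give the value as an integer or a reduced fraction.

Pivot element is row 1, column p: 8/17.
Normalize row 1: new (row 1, u) = 1/(8/17) = 17/8.
row 2 ← row 2 − (7/17)·(new row 1): 0 − (7/17)·(17/8) = -7/8.

-7/8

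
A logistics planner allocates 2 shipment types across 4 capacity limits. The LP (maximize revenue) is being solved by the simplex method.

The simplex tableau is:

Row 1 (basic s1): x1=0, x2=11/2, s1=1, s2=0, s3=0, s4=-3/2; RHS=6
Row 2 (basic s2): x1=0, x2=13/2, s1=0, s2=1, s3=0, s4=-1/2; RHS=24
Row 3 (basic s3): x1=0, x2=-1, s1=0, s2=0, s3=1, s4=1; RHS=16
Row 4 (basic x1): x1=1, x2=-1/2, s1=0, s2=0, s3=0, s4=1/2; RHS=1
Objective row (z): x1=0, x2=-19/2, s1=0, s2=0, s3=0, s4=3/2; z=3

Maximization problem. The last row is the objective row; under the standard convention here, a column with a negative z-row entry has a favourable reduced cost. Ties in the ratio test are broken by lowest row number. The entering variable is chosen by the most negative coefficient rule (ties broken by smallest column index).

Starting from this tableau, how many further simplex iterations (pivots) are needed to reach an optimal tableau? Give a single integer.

2

pivot: x2 in, s1 out → z = 147/11
pivot: s4 in, x1 out → z = 18
No improving column remains; optimal.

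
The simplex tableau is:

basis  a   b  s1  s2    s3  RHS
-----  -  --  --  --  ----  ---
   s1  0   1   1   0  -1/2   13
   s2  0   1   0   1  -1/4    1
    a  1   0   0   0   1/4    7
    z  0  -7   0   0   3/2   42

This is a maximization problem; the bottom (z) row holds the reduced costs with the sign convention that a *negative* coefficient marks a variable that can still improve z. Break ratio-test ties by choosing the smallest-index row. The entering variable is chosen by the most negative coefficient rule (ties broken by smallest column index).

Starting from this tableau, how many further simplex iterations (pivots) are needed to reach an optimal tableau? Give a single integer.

2

pivot: b in, s2 out → z = 49
pivot: s3 in, a out → z = 56
No improving column remains; optimal.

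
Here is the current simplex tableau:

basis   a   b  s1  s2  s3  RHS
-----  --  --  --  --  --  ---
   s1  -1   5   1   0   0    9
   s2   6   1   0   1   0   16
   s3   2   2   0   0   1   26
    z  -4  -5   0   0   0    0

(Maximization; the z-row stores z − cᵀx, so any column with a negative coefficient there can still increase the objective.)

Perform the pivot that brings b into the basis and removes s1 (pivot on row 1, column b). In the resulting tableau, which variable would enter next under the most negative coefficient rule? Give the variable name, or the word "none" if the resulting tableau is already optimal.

a

Pivot element 5. New z-row = old z-row − (-5)·(row 1/5).
Updated z-row coefficients: a: -5, b: 0, s1: 1, s2: 0, s3: 0.
The most negative is -5 in column a, so a would enter next.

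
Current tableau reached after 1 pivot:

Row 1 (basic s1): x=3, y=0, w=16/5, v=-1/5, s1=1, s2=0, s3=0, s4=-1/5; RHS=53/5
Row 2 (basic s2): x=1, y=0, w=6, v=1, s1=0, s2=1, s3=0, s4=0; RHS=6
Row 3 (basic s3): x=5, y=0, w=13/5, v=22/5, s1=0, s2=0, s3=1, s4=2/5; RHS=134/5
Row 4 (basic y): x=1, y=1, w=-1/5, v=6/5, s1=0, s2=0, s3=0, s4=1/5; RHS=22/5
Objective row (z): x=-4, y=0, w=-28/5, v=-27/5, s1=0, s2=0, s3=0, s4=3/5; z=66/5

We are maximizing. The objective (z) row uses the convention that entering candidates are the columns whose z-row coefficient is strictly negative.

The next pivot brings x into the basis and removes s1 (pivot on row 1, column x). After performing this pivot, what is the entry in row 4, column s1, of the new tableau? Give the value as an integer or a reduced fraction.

Pivot element is row 1, column x: 3.
Normalize row 1: new (row 1, s1) = 1/3 = 1/3.
row 4 ← row 4 − 1·(new row 1): 0 − 1·(1/3) = -1/3.

-1/3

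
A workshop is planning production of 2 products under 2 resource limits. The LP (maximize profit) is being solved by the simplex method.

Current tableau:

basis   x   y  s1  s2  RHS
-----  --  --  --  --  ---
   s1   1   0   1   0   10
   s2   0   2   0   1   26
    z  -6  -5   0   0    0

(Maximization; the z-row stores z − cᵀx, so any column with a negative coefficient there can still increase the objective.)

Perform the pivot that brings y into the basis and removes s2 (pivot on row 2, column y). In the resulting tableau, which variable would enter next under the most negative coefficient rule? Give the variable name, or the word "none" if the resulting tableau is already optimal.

x

Pivot element 2. New z-row = old z-row − (-5)·(row 2/2).
Updated z-row coefficients: x: -6, y: 0, s1: 0, s2: 5/2.
The most negative is -6 in column x, so x would enter next.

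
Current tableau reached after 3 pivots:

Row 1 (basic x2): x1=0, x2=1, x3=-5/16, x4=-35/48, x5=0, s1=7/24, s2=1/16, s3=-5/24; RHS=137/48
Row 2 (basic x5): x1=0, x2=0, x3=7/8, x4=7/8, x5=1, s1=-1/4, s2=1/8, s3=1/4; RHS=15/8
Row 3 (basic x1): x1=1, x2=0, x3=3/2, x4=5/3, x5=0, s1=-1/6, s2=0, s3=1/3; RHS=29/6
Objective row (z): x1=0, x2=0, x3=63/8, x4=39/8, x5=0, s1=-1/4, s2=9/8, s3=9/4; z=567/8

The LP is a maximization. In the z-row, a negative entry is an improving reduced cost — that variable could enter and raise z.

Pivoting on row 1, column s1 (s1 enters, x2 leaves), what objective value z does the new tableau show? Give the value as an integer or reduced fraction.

2053/28

Minimum ratio for s1: (137/48)/(7/24) = 137/14.
z changes by −(z-row coeff of s1)·ratio = −(-1/4)·(137/14) = 137/56.
New z = 567/8 + (137/56) = 2053/28.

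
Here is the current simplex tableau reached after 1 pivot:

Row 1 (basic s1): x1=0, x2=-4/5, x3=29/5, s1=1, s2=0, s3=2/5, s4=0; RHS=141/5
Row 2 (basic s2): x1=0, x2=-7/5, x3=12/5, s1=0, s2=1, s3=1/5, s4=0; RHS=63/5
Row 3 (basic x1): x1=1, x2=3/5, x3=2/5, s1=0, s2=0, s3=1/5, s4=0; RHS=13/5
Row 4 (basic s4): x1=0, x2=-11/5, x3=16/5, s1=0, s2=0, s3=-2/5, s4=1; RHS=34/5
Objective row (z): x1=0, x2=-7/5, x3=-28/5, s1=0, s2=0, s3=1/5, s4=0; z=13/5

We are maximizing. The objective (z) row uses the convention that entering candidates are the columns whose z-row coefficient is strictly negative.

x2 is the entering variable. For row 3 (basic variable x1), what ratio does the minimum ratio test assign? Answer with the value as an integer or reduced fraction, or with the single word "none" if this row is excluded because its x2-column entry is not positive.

Ratio = RHS / (x2 entry) = (13/5) / (3/5) = 13/3.

13/3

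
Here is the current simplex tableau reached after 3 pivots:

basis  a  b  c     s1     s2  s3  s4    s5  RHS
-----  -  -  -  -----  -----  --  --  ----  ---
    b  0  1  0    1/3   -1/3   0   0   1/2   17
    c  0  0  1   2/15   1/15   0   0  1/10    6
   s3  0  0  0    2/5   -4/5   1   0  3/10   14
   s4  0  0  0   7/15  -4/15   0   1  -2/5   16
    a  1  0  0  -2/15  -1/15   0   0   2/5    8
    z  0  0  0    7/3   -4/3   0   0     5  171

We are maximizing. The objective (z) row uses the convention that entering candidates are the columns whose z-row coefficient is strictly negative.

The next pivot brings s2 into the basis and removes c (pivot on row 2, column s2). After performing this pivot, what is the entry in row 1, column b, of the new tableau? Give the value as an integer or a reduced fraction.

1

Pivot element is row 2, column s2: 1/15.
Normalize row 2: new (row 2, b) = 0/(1/15) = 0.
row 1 ← row 1 − (-1/3)·(new row 2): 1 − (-1/3)·0 = 1.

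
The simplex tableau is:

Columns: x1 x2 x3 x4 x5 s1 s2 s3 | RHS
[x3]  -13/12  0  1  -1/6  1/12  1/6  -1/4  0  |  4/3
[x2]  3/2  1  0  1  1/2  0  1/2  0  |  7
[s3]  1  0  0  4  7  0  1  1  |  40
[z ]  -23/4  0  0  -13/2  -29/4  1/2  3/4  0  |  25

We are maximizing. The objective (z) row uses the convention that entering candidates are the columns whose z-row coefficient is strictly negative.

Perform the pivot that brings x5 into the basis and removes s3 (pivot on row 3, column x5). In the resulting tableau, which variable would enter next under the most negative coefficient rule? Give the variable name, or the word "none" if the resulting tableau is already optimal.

x1

Pivot element 7. New z-row = old z-row − (-29/4)·(row 3/7).
Updated z-row coefficients: x1: -33/7, x2: 0, x3: 0, x4: -33/14, x5: 0, s1: 1/2, s2: 25/14, s3: 29/28.
The most negative is -33/7 in column x1, so x1 would enter next.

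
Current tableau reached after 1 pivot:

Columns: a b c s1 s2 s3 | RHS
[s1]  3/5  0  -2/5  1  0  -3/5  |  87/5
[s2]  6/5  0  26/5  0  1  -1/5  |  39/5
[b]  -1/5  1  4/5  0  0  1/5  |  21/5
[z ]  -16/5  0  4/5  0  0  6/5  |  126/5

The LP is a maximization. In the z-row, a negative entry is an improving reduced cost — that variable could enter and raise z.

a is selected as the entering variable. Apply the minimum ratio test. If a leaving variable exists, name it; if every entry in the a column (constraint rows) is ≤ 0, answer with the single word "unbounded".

s2

Ratios: row 1 (s1): (87/5)/(3/5) = 29; row 2 (s2): (39/5)/(6/5) = 13/2; row 3 (b): entry -1/5 ≤ 0, skip.
Minimum ratio is in the s2 row, so s2 leaves.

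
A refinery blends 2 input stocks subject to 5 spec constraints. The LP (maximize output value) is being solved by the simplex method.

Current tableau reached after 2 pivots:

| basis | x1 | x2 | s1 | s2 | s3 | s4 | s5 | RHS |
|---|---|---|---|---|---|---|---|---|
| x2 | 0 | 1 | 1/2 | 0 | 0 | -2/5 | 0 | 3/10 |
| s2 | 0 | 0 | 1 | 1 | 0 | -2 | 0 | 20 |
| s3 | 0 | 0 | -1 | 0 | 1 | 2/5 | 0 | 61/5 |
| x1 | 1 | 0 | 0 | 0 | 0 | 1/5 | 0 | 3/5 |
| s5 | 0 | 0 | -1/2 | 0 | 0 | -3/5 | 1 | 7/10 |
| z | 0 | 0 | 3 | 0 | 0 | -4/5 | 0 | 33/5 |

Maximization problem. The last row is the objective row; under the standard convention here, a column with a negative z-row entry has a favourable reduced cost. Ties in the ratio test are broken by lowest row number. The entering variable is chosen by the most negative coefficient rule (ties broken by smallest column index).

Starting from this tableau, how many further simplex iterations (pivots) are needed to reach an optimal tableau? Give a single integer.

pivot: s4 in, x1 out → z = 9
No improving column remains; optimal.

1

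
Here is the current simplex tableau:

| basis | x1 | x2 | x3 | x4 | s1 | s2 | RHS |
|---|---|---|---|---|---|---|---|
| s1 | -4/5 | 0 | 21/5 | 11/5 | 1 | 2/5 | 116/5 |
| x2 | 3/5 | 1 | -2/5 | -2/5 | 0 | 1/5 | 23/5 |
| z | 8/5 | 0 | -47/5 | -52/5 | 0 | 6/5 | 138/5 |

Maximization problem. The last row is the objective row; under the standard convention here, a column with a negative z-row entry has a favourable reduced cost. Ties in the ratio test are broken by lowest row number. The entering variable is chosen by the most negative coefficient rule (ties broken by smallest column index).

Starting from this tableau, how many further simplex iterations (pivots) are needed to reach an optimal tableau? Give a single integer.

2

pivot: x4 in, s1 out → z = 1510/11
pivot: x1 in, x2 out → z = 898/5
No improving column remains; optimal.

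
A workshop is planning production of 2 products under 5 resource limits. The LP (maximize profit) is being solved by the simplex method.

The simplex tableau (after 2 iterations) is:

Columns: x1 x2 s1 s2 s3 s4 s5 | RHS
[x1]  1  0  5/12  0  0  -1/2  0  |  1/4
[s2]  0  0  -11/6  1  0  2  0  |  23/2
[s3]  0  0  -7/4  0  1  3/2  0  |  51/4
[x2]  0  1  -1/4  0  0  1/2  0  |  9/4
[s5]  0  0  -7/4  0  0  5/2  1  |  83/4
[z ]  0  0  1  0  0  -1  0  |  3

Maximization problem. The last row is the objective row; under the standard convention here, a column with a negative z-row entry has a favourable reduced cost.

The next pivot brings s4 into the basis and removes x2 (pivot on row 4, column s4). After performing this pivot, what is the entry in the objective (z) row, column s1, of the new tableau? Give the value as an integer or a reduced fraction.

Pivot element is row 4, column s4: 1/2.
Normalize row 4: new (row 4, s1) = (-1/4)/(1/2) = -1/2.
z-row ← z-row − (-1)·(new row 4): 1 − (-1)·(-1/2) = 1/2.

1/2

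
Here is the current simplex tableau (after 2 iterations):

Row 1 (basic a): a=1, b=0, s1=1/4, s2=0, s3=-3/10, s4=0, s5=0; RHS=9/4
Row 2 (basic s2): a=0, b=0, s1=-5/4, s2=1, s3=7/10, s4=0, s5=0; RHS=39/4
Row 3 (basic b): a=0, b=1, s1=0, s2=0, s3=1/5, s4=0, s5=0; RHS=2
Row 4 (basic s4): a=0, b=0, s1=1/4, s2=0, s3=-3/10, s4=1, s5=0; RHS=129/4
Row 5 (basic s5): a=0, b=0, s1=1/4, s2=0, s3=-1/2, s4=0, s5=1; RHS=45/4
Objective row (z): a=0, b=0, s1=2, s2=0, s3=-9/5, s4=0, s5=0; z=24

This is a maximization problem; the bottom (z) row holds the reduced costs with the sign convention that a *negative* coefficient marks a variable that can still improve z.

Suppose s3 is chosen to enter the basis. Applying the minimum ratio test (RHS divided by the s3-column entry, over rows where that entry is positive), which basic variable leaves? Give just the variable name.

Ratios: row 1 (a): entry -3/10 ≤ 0, skip; row 2 (s2): (39/4)/(7/10) = 195/14; row 3 (b): 2/(1/5) = 10; row 4 (s4): entry -3/10 ≤ 0, skip; row 5 (s5): entry -1/2 ≤ 0, skip.
Minimum ratio 10 is in the b row, so b leaves.

b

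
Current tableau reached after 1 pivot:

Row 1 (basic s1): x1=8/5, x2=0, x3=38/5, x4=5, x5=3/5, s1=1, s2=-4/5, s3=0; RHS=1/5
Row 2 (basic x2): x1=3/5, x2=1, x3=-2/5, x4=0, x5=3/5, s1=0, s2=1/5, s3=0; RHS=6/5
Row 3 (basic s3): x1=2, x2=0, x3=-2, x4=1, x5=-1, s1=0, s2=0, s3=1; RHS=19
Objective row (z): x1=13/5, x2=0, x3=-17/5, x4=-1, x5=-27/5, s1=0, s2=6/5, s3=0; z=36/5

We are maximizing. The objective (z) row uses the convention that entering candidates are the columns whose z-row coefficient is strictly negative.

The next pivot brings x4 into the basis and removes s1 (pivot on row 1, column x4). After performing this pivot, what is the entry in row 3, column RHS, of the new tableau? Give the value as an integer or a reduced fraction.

474/25

Pivot element is row 1, column x4: 5.
Normalize row 1: new (row 1, RHS) = (1/5)/5 = 1/25.
row 3 ← row 3 − 1·(new row 1): 19 − 1·(1/25) = 474/25.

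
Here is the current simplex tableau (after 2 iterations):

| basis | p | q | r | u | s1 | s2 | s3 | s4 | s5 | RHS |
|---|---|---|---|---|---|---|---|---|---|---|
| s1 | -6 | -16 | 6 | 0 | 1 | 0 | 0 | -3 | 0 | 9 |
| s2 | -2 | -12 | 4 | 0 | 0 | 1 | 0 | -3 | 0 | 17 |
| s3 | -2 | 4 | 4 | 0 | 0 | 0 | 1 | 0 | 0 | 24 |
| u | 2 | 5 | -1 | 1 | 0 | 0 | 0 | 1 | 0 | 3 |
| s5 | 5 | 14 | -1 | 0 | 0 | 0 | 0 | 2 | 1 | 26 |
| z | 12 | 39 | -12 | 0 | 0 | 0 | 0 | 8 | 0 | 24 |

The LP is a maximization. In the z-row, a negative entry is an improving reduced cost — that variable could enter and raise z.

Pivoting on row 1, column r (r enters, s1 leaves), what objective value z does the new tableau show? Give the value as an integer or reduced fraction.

42

Minimum ratio for r: 9/6 = 3/2.
z changes by −(z-row coeff of r)·ratio = −(-12)·(3/2) = 18.
New z = 24 + 18 = 42.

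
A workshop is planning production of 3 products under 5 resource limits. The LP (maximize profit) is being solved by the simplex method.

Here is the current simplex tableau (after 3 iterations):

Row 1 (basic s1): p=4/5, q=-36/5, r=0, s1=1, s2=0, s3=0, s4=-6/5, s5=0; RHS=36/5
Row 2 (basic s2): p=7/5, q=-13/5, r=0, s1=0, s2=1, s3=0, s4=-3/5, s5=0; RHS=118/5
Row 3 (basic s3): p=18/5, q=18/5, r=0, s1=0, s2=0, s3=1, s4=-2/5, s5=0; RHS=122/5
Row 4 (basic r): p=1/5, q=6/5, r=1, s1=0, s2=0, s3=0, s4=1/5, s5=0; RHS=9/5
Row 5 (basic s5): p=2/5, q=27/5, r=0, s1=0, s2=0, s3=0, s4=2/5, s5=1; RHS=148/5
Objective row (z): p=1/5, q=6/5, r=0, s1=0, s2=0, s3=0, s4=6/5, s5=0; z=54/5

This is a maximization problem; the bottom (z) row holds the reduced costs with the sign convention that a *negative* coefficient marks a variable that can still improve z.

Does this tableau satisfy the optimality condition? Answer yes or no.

No objective-row coefficient is strictly negative, so no entering variable exists; the tableau is optimal.

yes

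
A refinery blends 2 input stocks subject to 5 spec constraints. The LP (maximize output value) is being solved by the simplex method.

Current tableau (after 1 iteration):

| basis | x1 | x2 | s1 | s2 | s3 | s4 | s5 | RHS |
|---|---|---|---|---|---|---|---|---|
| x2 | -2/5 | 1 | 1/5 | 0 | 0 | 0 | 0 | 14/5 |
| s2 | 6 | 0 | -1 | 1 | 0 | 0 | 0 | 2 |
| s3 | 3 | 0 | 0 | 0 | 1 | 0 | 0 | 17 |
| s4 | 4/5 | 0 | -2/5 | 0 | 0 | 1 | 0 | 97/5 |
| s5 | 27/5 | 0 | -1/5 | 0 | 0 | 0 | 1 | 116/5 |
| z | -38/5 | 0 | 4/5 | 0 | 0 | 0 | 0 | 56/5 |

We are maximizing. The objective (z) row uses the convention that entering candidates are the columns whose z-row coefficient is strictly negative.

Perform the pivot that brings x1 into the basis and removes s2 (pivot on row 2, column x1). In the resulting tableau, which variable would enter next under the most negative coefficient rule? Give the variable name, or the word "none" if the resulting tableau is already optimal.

s1

Pivot element 6. New z-row = old z-row − (-38/5)·(row 2/6).
Updated z-row coefficients: x1: 0, x2: 0, s1: -7/15, s2: 19/15, s3: 0, s4: 0, s5: 0.
The most negative is -7/15 in column s1, so s1 would enter next.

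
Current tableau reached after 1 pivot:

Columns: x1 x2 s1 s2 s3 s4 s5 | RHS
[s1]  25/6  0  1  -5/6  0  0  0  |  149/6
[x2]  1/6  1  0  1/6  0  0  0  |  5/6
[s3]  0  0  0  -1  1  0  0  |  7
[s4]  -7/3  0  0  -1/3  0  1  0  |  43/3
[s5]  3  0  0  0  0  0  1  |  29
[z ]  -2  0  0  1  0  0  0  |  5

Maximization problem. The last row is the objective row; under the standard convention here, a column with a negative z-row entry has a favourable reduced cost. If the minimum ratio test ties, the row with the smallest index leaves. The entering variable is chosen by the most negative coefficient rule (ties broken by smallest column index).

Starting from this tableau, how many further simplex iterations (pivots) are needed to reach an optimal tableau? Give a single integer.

1

pivot: x1 in, x2 out → z = 15
No improving column remains; optimal.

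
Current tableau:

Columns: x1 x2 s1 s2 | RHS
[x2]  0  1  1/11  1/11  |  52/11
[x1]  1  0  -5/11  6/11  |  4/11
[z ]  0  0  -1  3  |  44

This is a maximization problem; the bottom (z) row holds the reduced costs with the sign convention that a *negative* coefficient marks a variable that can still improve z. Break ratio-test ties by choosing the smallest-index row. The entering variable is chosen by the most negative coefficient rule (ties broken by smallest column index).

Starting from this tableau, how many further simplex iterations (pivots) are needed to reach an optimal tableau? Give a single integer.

pivot: s1 in, x2 out → z = 96
No improving column remains; optimal.

1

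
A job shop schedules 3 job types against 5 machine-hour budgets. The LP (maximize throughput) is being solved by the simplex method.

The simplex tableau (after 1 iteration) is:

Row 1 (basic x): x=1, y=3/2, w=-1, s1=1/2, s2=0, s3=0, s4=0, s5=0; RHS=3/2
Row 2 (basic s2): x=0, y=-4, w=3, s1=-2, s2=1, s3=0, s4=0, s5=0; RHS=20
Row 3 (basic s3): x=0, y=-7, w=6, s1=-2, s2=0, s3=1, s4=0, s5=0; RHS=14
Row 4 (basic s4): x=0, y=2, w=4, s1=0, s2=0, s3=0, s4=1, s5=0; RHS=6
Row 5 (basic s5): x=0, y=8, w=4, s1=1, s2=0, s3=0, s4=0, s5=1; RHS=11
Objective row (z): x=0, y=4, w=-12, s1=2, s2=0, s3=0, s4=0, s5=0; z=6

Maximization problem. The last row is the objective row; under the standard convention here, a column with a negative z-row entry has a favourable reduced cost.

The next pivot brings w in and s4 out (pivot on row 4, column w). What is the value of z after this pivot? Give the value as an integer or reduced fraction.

Minimum ratio for w: 6/4 = 3/2.
z changes by −(z-row coeff of w)·ratio = −(-12)·(3/2) = 18.
New z = 6 + 18 = 24.

24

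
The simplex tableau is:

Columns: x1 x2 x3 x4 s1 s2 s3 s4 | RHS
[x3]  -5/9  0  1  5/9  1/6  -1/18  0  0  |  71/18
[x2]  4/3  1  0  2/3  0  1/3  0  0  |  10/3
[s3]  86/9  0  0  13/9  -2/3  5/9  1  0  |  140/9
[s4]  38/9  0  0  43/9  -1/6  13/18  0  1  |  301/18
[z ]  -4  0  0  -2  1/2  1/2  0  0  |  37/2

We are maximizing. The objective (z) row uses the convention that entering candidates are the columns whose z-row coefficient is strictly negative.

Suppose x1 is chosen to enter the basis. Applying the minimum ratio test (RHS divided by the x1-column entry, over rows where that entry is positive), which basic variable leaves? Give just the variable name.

s3

Ratios: row 1 (x3): entry -5/9 ≤ 0, skip; row 2 (x2): (10/3)/(4/3) = 5/2; row 3 (s3): (140/9)/(86/9) = 70/43; row 4 (s4): (301/18)/(38/9) = 301/76.
Minimum ratio 70/43 is in the s3 row, so s3 leaves.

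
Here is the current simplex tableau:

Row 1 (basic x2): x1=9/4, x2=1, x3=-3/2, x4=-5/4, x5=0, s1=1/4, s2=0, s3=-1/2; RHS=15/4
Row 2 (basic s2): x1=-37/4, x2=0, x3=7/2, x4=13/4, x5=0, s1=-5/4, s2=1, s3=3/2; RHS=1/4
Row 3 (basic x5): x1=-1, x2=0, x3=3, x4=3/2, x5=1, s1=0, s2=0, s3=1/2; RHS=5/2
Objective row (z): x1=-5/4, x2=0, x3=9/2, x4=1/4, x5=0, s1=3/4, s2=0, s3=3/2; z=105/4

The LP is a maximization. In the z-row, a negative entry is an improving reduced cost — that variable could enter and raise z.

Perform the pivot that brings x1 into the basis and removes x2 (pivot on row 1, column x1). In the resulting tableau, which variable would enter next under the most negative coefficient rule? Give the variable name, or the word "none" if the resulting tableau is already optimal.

Pivot element 9/4. New z-row = old z-row − (-5/4)·(row 1/(9/4)).
Updated z-row coefficients: x1: 0, x2: 5/9, x3: 11/3, x4: -4/9, x5: 0, s1: 8/9, s2: 0, s3: 11/9.
The most negative is -4/9 in column x4, so x4 would enter next.

x4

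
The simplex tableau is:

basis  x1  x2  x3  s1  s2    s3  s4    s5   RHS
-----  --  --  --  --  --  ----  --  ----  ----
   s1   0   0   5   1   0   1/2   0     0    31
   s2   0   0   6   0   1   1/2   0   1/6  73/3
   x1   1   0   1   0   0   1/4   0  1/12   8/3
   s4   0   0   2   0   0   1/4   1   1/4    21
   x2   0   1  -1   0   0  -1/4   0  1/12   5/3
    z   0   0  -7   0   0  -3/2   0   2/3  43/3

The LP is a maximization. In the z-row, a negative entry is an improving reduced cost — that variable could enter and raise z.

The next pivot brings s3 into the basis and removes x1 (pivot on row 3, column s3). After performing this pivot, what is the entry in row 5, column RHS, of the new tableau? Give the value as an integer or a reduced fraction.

13/3

Pivot element is row 3, column s3: 1/4.
Normalize row 3: new (row 3, RHS) = (8/3)/(1/4) = 32/3.
row 5 ← row 5 − (-1/4)·(new row 3): 5/3 − (-1/4)·(32/3) = 13/3.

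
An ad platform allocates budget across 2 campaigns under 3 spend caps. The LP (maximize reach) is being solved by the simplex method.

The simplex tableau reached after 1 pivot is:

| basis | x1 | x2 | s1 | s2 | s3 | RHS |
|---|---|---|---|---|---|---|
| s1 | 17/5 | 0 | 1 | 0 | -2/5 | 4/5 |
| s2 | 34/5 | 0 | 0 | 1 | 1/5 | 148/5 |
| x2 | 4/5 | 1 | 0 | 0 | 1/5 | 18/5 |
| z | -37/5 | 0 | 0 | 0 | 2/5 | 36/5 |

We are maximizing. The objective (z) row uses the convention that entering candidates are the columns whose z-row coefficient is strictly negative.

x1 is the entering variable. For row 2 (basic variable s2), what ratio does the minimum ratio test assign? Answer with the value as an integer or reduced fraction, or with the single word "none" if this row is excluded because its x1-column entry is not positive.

74/17

Ratio = RHS / (x1 entry) = (148/5) / (34/5) = 74/17.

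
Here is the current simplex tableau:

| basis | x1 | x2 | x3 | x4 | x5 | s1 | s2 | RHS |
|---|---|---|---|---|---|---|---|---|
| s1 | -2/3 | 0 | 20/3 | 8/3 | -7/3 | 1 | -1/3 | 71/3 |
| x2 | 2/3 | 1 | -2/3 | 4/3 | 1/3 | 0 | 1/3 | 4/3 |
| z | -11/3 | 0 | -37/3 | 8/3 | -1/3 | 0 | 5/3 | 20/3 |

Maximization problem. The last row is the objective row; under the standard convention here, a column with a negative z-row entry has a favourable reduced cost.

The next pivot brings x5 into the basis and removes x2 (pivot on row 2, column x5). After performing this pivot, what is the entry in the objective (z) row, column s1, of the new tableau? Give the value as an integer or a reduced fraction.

0

Pivot element is row 2, column x5: 1/3.
Normalize row 2: new (row 2, s1) = 0/(1/3) = 0.
z-row ← z-row − (-1/3)·(new row 2): 0 − (-1/3)·0 = 0.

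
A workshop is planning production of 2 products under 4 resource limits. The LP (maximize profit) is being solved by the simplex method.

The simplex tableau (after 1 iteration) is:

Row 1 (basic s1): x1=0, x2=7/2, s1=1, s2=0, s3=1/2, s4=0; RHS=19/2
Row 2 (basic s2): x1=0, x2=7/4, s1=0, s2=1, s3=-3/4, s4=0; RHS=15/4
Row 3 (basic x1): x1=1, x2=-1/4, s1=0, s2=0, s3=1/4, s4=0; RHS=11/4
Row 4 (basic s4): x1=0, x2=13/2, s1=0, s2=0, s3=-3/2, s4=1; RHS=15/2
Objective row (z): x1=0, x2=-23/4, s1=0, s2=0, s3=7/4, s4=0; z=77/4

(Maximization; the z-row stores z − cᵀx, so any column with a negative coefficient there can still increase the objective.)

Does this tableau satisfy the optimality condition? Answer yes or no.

Column x2 has objective-row coefficient -23/4, which is negative; an improving pivot exists, so not yet optimal.

no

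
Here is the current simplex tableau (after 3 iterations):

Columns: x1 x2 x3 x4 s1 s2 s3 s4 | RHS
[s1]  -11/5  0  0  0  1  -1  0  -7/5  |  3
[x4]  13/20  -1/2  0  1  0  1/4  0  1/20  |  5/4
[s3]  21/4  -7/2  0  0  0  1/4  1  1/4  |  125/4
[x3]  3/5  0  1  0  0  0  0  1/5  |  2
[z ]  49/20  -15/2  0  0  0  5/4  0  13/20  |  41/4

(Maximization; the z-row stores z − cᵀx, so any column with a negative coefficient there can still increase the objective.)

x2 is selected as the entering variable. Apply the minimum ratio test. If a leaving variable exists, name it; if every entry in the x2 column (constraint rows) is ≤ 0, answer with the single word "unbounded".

x2-column entries: row 1: 0, row 2: -1/2, row 3: -7/2, row 4: 0. All ≤ 0, so x2 can increase without bound; the LP is unbounded in this direction.

unbounded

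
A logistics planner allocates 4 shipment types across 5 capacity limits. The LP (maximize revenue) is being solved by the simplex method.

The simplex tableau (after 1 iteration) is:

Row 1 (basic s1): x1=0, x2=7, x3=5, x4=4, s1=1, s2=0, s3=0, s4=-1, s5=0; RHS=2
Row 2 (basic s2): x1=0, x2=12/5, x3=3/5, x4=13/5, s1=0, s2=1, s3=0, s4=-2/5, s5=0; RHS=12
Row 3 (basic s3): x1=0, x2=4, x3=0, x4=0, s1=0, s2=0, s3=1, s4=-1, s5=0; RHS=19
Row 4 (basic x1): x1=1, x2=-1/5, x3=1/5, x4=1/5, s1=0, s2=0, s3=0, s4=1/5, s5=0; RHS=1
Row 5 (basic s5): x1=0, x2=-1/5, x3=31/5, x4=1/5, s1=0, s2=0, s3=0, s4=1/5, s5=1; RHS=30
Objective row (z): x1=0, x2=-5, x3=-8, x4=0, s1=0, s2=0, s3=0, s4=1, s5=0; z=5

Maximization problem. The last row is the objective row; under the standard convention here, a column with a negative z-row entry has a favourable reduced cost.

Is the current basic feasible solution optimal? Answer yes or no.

Column x2 has objective-row coefficient -5, which is negative; an improving pivot exists, so not yet optimal.

no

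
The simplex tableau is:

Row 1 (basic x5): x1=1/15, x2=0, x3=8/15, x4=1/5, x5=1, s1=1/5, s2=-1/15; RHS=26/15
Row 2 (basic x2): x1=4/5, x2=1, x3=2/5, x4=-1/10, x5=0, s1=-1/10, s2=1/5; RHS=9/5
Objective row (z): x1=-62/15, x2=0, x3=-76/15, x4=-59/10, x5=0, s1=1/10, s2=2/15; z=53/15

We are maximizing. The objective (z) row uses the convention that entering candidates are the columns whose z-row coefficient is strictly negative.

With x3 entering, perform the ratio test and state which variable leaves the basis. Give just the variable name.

Ratios: row 1 (x5): (26/15)/(8/15) = 13/4; row 2 (x2): (9/5)/(2/5) = 9/2.
Minimum ratio 13/4 is in the x5 row, so x5 leaves.

x5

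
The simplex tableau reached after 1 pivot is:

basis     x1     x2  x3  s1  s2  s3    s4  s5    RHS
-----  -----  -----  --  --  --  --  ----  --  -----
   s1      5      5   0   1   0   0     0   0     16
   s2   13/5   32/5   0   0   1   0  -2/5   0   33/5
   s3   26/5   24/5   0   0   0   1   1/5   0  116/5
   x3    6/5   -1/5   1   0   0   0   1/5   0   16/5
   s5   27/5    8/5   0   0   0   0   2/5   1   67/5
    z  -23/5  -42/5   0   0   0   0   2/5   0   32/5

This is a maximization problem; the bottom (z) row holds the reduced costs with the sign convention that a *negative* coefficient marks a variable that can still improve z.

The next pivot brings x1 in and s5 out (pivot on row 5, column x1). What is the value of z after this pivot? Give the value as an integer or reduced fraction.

481/27

Minimum ratio for x1: (67/5)/(27/5) = 67/27.
z changes by −(z-row coeff of x1)·ratio = −(-23/5)·(67/27) = 1541/135.
New z = 32/5 + (1541/135) = 481/27.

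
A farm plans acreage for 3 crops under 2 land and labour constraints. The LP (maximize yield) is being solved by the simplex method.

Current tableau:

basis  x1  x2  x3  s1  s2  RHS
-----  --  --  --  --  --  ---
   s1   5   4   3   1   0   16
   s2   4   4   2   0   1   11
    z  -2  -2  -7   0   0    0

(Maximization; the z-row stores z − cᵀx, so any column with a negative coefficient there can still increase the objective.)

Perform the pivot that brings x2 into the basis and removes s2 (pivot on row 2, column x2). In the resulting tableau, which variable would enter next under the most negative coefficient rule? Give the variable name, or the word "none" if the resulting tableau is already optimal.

x3

Pivot element 4. New z-row = old z-row − (-2)·(row 2/4).
Updated z-row coefficients: x1: 0, x2: 0, x3: -6, s1: 0, s2: 1/2.
The most negative is -6 in column x3, so x3 would enter next.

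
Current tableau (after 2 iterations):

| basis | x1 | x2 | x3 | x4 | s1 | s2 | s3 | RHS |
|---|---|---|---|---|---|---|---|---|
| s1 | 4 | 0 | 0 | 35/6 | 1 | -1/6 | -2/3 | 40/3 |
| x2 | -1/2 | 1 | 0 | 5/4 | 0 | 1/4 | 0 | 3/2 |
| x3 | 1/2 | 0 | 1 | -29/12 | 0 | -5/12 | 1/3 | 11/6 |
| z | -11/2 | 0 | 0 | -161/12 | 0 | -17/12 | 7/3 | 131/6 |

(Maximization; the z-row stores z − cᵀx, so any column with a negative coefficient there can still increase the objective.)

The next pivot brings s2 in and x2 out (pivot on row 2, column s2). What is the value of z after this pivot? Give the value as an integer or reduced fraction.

Minimum ratio for s2: (3/2)/(1/4) = 6.
z changes by −(z-row coeff of s2)·ratio = −(-17/12)·6 = 17/2.
New z = 131/6 + (17/2) = 91/3.

91/3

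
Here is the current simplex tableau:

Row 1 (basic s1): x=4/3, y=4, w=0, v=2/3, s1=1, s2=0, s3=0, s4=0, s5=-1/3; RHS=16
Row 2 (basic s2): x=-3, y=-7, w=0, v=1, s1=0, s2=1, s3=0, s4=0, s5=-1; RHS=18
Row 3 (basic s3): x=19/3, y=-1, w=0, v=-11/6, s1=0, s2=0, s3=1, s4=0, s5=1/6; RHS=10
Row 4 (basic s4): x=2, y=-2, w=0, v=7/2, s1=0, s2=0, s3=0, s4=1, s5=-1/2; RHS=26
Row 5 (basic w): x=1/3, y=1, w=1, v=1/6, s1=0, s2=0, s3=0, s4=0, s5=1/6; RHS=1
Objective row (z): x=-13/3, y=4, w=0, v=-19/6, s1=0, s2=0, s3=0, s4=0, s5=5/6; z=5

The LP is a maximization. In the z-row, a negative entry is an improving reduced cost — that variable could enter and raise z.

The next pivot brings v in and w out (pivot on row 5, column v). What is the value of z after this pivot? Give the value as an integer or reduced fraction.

24

Minimum ratio for v: 1/(1/6) = 6.
z changes by −(z-row coeff of v)·ratio = −(-19/6)·6 = 19.
New z = 5 + 19 = 24.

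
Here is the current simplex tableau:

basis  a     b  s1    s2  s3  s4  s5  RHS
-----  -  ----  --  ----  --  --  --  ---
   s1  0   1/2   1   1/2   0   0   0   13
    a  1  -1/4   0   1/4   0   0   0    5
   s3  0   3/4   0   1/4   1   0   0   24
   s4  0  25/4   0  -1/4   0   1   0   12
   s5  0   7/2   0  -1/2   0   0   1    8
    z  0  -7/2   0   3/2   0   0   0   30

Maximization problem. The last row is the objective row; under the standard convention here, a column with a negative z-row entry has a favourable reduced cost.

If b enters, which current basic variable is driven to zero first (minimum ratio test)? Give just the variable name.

Ratios: row 1 (s1): 13/(1/2) = 26; row 2 (a): entry -1/4 ≤ 0, skip; row 3 (s3): 24/(3/4) = 32; row 4 (s4): 12/(25/4) = 48/25; row 5 (s5): 8/(7/2) = 16/7.
Minimum ratio 48/25 is in the s4 row, so s4 leaves.

s4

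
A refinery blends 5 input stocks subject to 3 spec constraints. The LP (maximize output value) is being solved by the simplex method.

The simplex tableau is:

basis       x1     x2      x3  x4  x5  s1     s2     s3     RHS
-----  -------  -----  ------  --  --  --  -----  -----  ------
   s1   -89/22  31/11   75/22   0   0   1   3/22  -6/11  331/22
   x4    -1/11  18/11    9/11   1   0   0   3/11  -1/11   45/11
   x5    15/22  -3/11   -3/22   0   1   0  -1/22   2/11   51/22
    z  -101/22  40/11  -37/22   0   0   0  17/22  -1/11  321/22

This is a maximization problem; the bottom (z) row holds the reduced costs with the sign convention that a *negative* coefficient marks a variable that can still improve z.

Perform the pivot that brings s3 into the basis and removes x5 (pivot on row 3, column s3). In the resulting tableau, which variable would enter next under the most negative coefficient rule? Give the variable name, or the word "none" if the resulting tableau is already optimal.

x1

Pivot element 2/11. New z-row = old z-row − (-1/11)·(row 3/(2/11)).
Updated z-row coefficients: x1: -17/4, x2: 7/2, x3: -7/4, x4: 0, x5: 1/2, s1: 0, s2: 3/4, s3: 0.
The most negative is -17/4 in column x1, so x1 would enter next.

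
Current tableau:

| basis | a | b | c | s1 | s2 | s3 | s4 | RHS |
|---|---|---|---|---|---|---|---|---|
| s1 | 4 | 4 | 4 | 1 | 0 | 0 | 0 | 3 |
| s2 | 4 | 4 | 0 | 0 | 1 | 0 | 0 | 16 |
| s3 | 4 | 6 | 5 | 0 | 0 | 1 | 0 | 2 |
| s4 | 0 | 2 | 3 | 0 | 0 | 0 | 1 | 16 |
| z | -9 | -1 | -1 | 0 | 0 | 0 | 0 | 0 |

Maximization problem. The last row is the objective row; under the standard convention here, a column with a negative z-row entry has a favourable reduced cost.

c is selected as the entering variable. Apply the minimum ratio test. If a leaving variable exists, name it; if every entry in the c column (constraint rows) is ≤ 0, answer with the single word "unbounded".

s3

Ratios: row 1 (s1): 3/4 = 3/4; row 2 (s2): entry 0 ≤ 0, skip; row 3 (s3): 2/5 = 2/5; row 4 (s4): 16/3 = 16/3.
Minimum ratio is in the s3 row, so s3 leaves.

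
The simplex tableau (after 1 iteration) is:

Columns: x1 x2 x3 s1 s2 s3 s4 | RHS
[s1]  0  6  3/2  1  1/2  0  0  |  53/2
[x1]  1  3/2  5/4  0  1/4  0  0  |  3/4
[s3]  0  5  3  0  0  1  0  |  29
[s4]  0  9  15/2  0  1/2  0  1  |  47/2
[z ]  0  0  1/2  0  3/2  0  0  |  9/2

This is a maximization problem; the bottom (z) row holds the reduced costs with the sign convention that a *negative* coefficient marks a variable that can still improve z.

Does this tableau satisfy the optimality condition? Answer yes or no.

No objective-row coefficient is strictly negative, so no entering variable exists; the tableau is optimal.

yes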